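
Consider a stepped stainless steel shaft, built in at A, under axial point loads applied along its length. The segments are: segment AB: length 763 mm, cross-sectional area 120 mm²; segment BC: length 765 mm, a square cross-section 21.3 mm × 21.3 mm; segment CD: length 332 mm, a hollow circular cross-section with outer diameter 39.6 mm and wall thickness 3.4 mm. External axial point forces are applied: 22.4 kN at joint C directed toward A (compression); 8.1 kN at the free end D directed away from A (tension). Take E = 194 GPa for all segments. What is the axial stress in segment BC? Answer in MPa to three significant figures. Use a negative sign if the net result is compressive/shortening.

-31.5 MPa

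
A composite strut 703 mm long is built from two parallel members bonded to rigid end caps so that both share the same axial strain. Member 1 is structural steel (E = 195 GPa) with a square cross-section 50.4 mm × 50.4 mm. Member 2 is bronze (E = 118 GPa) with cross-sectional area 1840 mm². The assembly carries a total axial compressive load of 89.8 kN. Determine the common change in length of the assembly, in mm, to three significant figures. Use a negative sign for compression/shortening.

-0.0886 mm

A_1 = 2540 mm².
Equal strain + equilibrium ⇒ each member carries load in proportion to AE: A₁E₁ = 495300000 N, A₂E₂ = 217100000 N, ΣAE = 712500000 N.
δ = PL/ΣAE = -89800·703/712500000 = -0.08861 mm.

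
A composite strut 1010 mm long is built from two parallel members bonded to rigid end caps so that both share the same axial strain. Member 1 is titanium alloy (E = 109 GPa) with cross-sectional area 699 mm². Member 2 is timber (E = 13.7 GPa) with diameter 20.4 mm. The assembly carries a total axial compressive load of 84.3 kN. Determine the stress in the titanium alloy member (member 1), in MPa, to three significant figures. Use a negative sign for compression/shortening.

A_2 = 326.9 mm².
Equal strain + equilibrium ⇒ each member carries load in proportion to AE: A₁E₁ = 76190000 N, A₂E₂ = 4478000 N, ΣAE = 80670000 N.
σ₁ = P·E₁/ΣAE = -84300·109000/80670000 = -113.9 MPa.

-114 MPa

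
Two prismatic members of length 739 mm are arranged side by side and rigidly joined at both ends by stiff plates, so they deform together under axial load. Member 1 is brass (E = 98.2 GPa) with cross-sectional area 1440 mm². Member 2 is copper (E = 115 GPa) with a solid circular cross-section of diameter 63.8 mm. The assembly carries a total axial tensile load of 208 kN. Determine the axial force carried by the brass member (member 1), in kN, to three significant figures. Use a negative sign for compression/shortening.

57.8 kN

A_2 = 3197 mm².
Equal strain + equilibrium ⇒ each member carries load in proportion to AE: A₁E₁ = 141400000 N, A₂E₂ = 367600000 N, ΣAE = 509100000 N.
F₁ = P·A₁E₁/ΣAE = 208000·141400000/509100000 = 57780 N.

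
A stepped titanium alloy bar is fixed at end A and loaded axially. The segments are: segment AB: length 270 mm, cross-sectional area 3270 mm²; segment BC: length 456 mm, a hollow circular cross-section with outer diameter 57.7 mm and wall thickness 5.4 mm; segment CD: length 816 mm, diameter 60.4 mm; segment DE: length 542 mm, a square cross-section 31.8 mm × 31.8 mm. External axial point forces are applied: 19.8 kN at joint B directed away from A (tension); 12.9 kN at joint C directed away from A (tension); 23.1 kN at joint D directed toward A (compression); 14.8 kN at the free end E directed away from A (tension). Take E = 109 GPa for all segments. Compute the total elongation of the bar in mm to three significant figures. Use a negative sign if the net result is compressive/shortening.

0.0913 mm

Internal axial forces (sectioning from the free end, tension +): N_DE = 14.8 kN, N_CD = -8.3 kN, N_BC = 4.6 kN, N_AB = 24.4 kN.
A_BC = 887.2 mm².
A_CD = 2865 mm².
A_DE = 1011 mm².
δ_AB = 24400·270/(3270·109000) = 0.01848 mm
δ_BC = 4600·456/(887.2·109000) = 0.02169 mm
δ_CD = -8300·816/(2865·109000) = -0.02169 mm
δ_DE = 14800·542/(1011·109000) = 0.07277 mm
δ = Σδ_i = 0.09126 mm.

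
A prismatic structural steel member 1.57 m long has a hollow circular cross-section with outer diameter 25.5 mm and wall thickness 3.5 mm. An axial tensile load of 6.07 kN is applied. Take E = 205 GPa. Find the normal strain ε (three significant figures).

A = 241.9 mm².
σ = N/A = 25.09 MPa; ε = σ/E = 25.09/205000 = 1.224e-04.

1.22e-04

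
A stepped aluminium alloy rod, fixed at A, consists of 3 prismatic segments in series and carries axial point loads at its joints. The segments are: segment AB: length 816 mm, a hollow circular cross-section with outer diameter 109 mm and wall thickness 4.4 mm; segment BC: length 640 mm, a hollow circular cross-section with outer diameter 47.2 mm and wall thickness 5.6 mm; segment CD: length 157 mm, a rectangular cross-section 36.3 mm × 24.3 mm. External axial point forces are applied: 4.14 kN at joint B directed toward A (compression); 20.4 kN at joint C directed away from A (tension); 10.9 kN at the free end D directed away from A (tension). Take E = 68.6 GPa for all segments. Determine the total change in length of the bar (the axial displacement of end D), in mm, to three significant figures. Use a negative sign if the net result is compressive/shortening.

0.651 mm

Internal axial forces (sectioning from the free end, tension +): N_CD = 10.9 kN, N_BC = 31.3 kN, N_AB = 27.16 kN.
A_AB = 1446 mm².
A_BC = 731.9 mm².
A_CD = 882.1 mm².
δ_AB = 27160·816/(1446·68600) = 0.2234 mm
δ_BC = 31300·640/(731.9·68600) = 0.399 mm
δ_CD = 10900·157/(882.1·68600) = 0.02828 mm
δ = Σδ_i = 0.6507 mm.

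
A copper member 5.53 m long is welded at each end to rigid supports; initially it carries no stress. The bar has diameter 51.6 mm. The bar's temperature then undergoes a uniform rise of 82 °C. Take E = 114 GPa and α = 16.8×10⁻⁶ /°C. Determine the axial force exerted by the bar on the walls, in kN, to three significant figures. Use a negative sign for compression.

-328 kN

Free thermal expansion αLΔT = 16.8e-6 · 5530 · 82 = 7.618 mm.
The walls impose strain ε = −(7.618)/5530 = -1.3776e-03; σ = Eε = 114000 · -1.3776e-03 = -157 MPa.
Wall reaction R = σ·A = -157·2091 = -328400 N = -328.4 kN.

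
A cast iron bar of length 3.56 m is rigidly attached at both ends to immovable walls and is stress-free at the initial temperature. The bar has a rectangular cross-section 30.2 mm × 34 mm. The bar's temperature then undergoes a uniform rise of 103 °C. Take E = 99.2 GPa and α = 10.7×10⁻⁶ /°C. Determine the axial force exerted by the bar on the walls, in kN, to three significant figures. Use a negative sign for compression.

-112 kN

Free thermal expansion αLΔT = 10.7e-6 · 3560 · 103 = 3.923 mm.
The walls impose strain ε = −(3.923)/3560 = -1.1021e-03; σ = Eε = 99200 · -1.1021e-03 = -109.3 MPa.
Wall reaction R = σ·A = -109.3·1027 = -112300 N = -112.3 kN.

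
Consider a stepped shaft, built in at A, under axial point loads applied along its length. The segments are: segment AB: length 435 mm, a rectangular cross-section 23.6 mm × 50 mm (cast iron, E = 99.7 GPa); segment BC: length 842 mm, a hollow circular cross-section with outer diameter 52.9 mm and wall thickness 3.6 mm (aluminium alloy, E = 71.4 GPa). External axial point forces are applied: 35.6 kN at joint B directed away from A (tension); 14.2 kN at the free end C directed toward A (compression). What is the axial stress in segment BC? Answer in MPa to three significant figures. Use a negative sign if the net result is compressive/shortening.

Internal axial forces (sectioning from the free end, tension +): N_BC = -14.2 kN, N_AB = 21.4 kN.
A_BC = 557.6 mm².
σ_BC = N_BC/A_BC = -14200/557.6 = -25.47 MPa.

-25.5 MPa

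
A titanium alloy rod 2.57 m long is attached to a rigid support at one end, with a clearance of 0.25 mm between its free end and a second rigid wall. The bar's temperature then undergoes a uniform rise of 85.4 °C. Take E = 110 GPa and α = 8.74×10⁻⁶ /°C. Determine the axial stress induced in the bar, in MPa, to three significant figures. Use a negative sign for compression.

-71.4 MPa

Free thermal expansion αLΔT = 8.74e-6 · 2570 · 85.4 = 1.918 mm.
The walls engage after the gap closes; constrained expansion = 1.918 − 0.25 = 1.668 mm.
The walls impose strain ε = −(1.668)/2570 = -6.4912e-04; σ = Eε = 110000 · -6.4912e-04 = -71.4 MPa.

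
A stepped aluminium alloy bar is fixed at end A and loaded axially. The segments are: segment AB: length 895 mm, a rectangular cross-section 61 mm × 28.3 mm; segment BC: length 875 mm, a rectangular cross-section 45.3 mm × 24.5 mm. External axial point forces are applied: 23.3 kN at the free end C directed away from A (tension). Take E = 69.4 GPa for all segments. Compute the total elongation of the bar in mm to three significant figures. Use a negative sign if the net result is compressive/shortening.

Internal axial forces (sectioning from the free end, tension +): N_BC = 23.3 kN, N_AB = 23.3 kN.
A_AB = 1726 mm².
A_BC = 1110 mm².
δ_AB = 23300·895/(1726·69400) = 0.1741 mm
δ_BC = 23300·875/(1110·69400) = 0.2647 mm
δ = Σδ_i = 0.4388 mm.

0.439 mm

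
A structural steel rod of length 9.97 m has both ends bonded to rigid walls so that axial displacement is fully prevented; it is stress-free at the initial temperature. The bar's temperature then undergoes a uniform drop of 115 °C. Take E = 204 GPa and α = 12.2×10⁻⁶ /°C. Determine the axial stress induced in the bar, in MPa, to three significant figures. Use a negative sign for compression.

Free thermal expansion αLΔT = 12.2e-6 · 9970 · -115 = -13.99 mm.
The walls impose strain ε = −(-13.99)/9970 = 1.4030e-03; σ = Eε = 204000 · 1.4030e-03 = 286.2 MPa.

286 MPa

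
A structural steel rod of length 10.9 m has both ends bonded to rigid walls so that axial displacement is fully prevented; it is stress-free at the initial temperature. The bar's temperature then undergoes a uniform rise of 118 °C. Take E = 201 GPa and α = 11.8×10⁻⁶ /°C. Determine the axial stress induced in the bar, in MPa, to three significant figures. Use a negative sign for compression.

-280 MPa

Free thermal expansion αLΔT = 11.8e-6 · 10900 · 118 = 15.18 mm.
The walls impose strain ε = −(15.18)/10900 = -1.3924e-03; σ = Eε = 201000 · -1.3924e-03 = -279.9 MPa.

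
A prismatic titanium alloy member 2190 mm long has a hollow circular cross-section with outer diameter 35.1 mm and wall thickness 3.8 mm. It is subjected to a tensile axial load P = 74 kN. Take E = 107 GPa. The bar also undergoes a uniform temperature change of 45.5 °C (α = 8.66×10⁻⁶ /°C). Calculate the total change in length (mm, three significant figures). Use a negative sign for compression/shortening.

A = 373.7 mm².
δ_mech = NL/(AE) = 74000·2190/(373.7·107000) = 4.053 mm.
δ_thermal = αLΔT = 8.66e-6·2190·45.5 = 0.8629 mm.
δ = δ_mech + δ_thermal = 4.916 mm.

4.92 mm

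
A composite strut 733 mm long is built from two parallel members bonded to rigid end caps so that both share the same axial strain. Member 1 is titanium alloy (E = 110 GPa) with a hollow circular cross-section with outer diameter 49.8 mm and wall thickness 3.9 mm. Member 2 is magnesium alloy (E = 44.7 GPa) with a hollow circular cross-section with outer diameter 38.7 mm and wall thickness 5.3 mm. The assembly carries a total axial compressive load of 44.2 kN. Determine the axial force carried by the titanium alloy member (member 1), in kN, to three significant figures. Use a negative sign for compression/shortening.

-31.5 kN

A_1 = 562.4 mm².
A_2 = 556.1 mm².
Equal strain + equilibrium ⇒ each member carries load in proportion to AE: A₁E₁ = 61860000 N, A₂E₂ = 24860000 N, ΣAE = 86720000 N.
F₁ = P·A₁E₁/ΣAE = -44200·61860000/86720000 = -31530 N.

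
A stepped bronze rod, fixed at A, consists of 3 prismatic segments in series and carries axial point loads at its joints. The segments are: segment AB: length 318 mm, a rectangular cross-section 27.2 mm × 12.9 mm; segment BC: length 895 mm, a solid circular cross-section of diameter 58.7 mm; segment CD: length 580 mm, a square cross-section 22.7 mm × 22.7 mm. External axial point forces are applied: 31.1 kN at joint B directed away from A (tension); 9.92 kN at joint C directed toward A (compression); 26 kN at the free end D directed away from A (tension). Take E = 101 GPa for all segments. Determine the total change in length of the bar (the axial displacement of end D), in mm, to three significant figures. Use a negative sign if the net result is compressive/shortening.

0.766 mm

Internal axial forces (sectioning from the free end, tension +): N_CD = 26 kN, N_BC = 16.08 kN, N_AB = 47.18 kN.
A_AB = 350.9 mm².
A_BC = 2706 mm².
A_CD = 515.3 mm².
δ_AB = 47180·318/(350.9·101000) = 0.4234 mm
δ_BC = 16080·895/(2706·101000) = 0.05265 mm
δ_CD = 26000·580/(515.3·101000) = 0.2898 mm
δ = Σδ_i = 0.7658 mm.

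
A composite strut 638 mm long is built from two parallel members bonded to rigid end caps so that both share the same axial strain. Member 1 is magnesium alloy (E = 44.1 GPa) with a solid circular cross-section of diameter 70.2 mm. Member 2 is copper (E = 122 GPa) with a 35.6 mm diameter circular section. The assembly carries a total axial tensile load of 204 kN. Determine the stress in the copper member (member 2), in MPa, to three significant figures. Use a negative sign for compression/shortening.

85.2 MPa

A_1 = 3870 mm².
A_2 = 995.4 mm².
Equal strain + equilibrium ⇒ each member carries load in proportion to AE: A₁E₁ = 170700000 N, A₂E₂ = 121400000 N, ΣAE = 292100000 N.
σ₂ = P·E₂/ΣAE = 204000·122000/292100000 = 85.2 MPa.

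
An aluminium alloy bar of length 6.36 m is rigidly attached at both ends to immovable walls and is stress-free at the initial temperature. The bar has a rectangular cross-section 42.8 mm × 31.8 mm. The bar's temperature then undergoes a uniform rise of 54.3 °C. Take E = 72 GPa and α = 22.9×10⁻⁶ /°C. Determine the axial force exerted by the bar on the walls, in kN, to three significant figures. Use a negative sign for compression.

-122 kN

Free thermal expansion αLΔT = 22.9e-6 · 6360 · 54.3 = 7.908 mm.
The walls impose strain ε = −(7.908)/6360 = -1.2435e-03; σ = Eε = 72000 · -1.2435e-03 = -89.53 MPa.
Wall reaction R = σ·A = -89.53·1361 = -121900 N = -121.9 kN.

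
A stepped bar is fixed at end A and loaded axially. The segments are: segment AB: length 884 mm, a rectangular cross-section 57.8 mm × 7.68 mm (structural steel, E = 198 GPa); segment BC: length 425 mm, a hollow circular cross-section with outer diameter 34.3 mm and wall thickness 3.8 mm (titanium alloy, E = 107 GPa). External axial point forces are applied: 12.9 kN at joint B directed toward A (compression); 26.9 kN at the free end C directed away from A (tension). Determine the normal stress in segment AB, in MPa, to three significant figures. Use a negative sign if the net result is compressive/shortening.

31.5 MPa

Internal axial forces (sectioning from the free end, tension +): N_BC = 26.9 kN, N_AB = 14 kN.
A_AB = 443.9 mm².
σ_AB = N_AB/A_AB = 14000/443.9 = 31.54 MPa.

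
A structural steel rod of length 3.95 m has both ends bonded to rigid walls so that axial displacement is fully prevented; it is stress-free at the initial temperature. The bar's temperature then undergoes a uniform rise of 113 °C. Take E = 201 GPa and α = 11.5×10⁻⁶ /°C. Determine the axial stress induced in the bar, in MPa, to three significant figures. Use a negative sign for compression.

-261 MPa

Free thermal expansion αLΔT = 11.5e-6 · 3950 · 113 = 5.133 mm.
The walls impose strain ε = −(5.133)/3950 = -1.2995e-03; σ = Eε = 201000 · -1.2995e-03 = -261.2 MPa.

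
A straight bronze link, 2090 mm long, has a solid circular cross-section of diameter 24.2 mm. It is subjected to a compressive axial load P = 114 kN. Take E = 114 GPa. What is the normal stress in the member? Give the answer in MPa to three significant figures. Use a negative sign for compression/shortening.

-248 MPa

A = 460 mm².
σ = N/A = -114000/460 = -247.8 MPa.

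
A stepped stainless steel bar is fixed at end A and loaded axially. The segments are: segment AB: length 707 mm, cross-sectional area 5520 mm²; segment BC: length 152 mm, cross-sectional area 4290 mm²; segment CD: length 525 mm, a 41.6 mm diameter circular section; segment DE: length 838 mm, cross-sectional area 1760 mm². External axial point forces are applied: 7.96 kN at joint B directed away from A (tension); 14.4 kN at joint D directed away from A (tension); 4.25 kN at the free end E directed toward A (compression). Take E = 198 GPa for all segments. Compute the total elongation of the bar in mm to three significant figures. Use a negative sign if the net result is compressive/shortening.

0.0231 mm

Internal axial forces (sectioning from the free end, tension +): N_DE = -4.25 kN, N_CD = 10.15 kN, N_BC = 10.15 kN, N_AB = 18.11 kN.
A_CD = 1359 mm².
δ_AB = 18110·707/(5520·198000) = 0.01171 mm
δ_BC = 10150·152/(4290·198000) = 0.001816 mm
δ_CD = 10150·525/(1359·198000) = 0.0198 mm
δ_DE = -4250·838/(1760·198000) = -0.01022 mm
δ = Σδ_i = 0.02311 mm.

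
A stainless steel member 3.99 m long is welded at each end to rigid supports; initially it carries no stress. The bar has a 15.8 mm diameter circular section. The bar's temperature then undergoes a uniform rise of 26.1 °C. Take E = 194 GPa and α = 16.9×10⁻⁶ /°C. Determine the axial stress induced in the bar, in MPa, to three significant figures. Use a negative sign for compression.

Free thermal expansion αLΔT = 16.9e-6 · 3990 · 26.1 = 1.76 mm.
The walls impose strain ε = −(1.76)/3990 = -4.4109e-04; σ = Eε = 194000 · -4.4109e-04 = -85.57 MPa.

-85.6 MPa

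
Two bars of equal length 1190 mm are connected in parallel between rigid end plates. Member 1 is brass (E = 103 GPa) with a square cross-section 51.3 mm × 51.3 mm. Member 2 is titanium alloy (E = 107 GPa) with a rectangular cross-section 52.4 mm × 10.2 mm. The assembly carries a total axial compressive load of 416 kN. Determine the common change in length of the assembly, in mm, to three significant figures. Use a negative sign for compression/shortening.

A_1 = 2632 mm².
A_2 = 534.5 mm².
Equal strain + equilibrium ⇒ each member carries load in proportion to AE: A₁E₁ = 271100000 N, A₂E₂ = 57190000 N, ΣAE = 328300000 N.
δ = PL/ΣAE = -416000·1190/328300000 = -1.508 mm.

-1.51 mm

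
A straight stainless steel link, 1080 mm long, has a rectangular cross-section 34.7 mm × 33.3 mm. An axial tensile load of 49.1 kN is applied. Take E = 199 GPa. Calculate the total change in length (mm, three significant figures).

A = 1156 mm².
δ_mech = NL/(AE) = 49100·1080/(1156·199000) = 0.2306 mm.

0.231 mm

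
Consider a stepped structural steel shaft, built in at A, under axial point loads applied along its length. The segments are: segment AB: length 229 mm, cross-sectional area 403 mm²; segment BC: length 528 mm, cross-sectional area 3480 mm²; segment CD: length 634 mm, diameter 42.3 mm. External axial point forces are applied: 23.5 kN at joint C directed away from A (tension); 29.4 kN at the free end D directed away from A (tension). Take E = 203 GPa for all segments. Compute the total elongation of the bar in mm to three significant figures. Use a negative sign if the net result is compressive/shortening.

Internal axial forces (sectioning from the free end, tension +): N_CD = 29.4 kN, N_BC = 52.9 kN, N_AB = 52.9 kN.
A_CD = 1405 mm².
δ_AB = 52900·229/(403·203000) = 0.1481 mm
δ_BC = 52900·528/(3480·203000) = 0.03954 mm
δ_CD = 29400·634/(1405·203000) = 0.06534 mm
δ = Σδ_i = 0.253 mm.

0.253 mm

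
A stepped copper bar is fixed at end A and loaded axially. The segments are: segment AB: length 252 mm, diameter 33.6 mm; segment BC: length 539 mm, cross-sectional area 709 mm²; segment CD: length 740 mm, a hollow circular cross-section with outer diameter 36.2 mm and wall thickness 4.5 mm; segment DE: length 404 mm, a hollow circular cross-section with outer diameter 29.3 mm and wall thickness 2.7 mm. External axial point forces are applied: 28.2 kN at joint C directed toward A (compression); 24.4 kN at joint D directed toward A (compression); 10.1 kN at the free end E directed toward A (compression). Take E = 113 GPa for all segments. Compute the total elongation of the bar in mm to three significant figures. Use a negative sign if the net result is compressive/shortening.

Internal axial forces (sectioning from the free end, tension +): N_DE = -10.1 kN, N_CD = -34.5 kN, N_BC = -62.7 kN, N_AB = -62.7 kN.
A_AB = 886.7 mm².
A_CD = 448.1 mm².
A_DE = 225.6 mm².
δ_AB = -62700·252/(886.7·113000) = -0.1577 mm
δ_BC = -62700·539/(709·113000) = -0.4218 mm
δ_CD = -34500·740/(448.1·113000) = -0.5041 mm
δ_DE = -10100·404/(225.6·113000) = -0.16 mm
δ = Σδ_i = -1.244 mm.

-1.24 mm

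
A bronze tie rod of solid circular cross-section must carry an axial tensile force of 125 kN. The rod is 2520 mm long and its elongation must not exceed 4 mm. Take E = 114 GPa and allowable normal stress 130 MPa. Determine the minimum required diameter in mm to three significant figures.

35.0 mm

Required area A ≥ P/σ_allow = 125000/130 = 961.5 mm².
For a solid circular section, d ≥ √(4A/π) = 34.99 mm.
Elongation limit: A ≥ PL/(Eδ_allow) = 125000·2520/(114000·4) = 690.8 mm² ⇒ d ≥ 29.66 mm.
The stress limit governs.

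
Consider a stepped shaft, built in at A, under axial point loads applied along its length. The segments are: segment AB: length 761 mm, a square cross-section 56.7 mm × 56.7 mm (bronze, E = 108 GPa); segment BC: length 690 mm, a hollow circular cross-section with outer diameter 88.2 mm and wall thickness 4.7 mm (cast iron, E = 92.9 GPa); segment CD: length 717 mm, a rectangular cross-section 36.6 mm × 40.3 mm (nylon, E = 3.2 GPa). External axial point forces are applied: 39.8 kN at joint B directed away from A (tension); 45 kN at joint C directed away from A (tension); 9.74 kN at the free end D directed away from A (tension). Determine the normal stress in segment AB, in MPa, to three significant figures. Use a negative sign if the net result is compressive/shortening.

29.4 MPa

Internal axial forces (sectioning from the free end, tension +): N_CD = 9.74 kN, N_BC = 54.74 kN, N_AB = 94.54 kN.
A_AB = 3215 mm².
σ_AB = N_AB/A_AB = 94540/3215 = 29.41 MPa.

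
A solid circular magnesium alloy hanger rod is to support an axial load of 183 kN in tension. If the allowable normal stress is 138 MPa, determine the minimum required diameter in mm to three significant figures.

41.1 mm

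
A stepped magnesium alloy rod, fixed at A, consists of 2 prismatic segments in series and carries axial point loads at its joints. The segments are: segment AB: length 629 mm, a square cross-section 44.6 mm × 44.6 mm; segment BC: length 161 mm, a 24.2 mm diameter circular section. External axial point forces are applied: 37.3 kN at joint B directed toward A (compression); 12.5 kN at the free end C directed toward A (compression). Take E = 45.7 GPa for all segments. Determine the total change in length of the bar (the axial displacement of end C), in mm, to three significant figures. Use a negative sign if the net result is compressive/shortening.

-0.440 mm

Internal axial forces (sectioning from the free end, tension +): N_BC = -12.5 kN, N_AB = -49.8 kN.
A_AB = 1989 mm².
A_BC = 460 mm².
δ_AB = -49800·629/(1989·45700) = -0.3446 mm
δ_BC = -12500·161/(460·45700) = -0.09574 mm
δ = Σδ_i = -0.4403 mm.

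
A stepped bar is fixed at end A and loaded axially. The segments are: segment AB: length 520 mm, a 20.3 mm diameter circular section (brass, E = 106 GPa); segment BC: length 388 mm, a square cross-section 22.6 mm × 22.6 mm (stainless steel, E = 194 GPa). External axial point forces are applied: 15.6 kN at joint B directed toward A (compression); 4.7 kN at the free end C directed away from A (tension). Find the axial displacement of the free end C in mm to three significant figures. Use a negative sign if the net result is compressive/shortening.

Internal axial forces (sectioning from the free end, tension +): N_BC = 4.7 kN, N_AB = -10.9 kN.
A_AB = 323.7 mm².
A_BC = 510.8 mm².
δ_AB = -10900·520/(323.7·106000) = -0.1652 mm
δ_BC = 4700·388/(510.8·194000) = 0.0184 mm
δ = Σδ_i = -0.1468 mm.

-0.147 mm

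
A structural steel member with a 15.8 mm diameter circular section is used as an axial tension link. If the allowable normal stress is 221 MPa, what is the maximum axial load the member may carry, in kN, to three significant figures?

43.3 kN

A = 196.1 mm².
P_max = σ_allow · A = 221 · 196.1 = 43330 N = 43.33 kN.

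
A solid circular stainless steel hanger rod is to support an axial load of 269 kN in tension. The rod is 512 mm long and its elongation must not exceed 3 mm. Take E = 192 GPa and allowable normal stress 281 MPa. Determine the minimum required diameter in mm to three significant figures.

Required area A ≥ P/σ_allow = 269000/281 = 957.3 mm².
For a solid circular section, d ≥ √(4A/π) = 34.91 mm.
Elongation limit: A ≥ PL/(Eδ_allow) = 269000·512/(192000·3) = 239.1 mm² ⇒ d ≥ 17.45 mm.
The stress limit governs.

34.9 mm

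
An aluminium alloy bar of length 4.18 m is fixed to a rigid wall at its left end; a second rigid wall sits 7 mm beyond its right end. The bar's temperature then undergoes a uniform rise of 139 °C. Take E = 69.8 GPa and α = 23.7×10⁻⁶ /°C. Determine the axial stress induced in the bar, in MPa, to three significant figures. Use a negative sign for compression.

-113 MPa

Free thermal expansion αLΔT = 23.7e-6 · 4180 · 139 = 13.77 mm.
The walls engage after the gap closes; constrained expansion = 13.77 − 7 = 6.77 mm.
The walls impose strain ε = −(6.77)/4180 = -1.6197e-03; σ = Eε = 69800 · -1.6197e-03 = -113.1 MPa.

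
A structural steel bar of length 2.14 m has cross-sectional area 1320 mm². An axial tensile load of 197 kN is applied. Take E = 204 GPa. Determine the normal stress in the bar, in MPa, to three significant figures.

σ = N/A = 197000/1320 = 149.2 MPa.

149 MPa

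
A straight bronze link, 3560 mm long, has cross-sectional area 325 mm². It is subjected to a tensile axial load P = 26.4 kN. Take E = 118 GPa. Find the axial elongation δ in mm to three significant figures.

2.45 mm

δ_mech = NL/(AE) = 26400·3560/(325·118000) = 2.451 mm.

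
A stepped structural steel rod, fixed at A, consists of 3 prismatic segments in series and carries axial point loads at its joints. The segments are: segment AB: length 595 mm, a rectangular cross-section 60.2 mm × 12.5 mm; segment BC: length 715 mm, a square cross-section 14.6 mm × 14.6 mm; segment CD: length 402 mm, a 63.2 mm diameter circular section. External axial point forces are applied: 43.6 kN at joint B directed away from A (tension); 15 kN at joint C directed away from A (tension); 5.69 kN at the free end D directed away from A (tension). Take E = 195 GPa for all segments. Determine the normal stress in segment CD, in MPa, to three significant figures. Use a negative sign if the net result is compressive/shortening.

Internal axial forces (sectioning from the free end, tension +): N_CD = 5.69 kN, N_BC = 20.69 kN, N_AB = 64.29 kN.
A_CD = 3137 mm².
σ_CD = N_CD/A_CD = 5690/3137 = 1.814 MPa.

1.81 MPa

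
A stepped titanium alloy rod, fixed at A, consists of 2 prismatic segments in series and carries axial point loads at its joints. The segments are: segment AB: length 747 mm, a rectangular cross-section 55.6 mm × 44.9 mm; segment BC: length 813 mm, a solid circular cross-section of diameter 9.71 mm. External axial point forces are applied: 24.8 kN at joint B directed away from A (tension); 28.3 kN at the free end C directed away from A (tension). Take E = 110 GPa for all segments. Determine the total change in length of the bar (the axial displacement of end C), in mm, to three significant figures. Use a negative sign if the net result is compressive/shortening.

2.97 mm

Internal axial forces (sectioning from the free end, tension +): N_BC = 28.3 kN, N_AB = 53.1 kN.
A_AB = 2496 mm².
A_BC = 74.05 mm².
δ_AB = 53100·747/(2496·110000) = 0.1444 mm
δ_BC = 28300·813/(74.05·110000) = 2.825 mm
δ = Σδ_i = 2.969 mm.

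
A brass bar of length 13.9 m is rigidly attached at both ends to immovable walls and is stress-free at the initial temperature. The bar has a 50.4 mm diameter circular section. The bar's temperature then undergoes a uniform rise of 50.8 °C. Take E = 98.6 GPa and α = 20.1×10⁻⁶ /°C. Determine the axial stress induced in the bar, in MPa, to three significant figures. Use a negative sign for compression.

-101 MPa

Free thermal expansion αLΔT = 20.1e-6 · 13900 · 50.8 = 14.19 mm.
The walls impose strain ε = −(14.19)/13900 = -1.0211e-03; σ = Eε = 98600 · -1.0211e-03 = -100.7 MPa.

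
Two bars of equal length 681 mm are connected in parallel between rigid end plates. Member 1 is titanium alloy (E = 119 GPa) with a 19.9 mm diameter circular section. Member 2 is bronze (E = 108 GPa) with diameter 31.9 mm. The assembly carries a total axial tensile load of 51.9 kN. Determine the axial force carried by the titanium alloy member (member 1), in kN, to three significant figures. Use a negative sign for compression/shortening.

15.6 kN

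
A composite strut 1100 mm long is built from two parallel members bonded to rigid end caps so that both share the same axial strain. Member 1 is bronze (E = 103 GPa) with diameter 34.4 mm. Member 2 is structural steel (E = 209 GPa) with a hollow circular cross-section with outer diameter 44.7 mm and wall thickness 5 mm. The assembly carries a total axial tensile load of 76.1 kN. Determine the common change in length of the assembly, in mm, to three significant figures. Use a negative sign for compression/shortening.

0.370 mm

A_1 = 929.4 mm².
A_2 = 623.6 mm².
Equal strain + equilibrium ⇒ each member carries load in proportion to AE: A₁E₁ = 95730000 N, A₂E₂ = 130300000 N, ΣAE = 226100000 N.
δ = PL/ΣAE = 76100·1100/226100000 = 0.3703 mm.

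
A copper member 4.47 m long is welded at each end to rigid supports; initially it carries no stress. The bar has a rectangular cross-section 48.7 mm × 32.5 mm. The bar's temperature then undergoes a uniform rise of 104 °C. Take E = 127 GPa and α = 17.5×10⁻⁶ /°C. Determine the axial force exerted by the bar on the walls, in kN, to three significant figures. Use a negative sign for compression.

-366 kN

Free thermal expansion αLΔT = 17.5e-6 · 4470 · 104 = 8.135 mm.
The walls impose strain ε = −(8.135)/4470 = -1.8200e-03; σ = Eε = 127000 · -1.8200e-03 = -231.1 MPa.
Wall reaction R = σ·A = -231.1·1583 = -365800 N = -365.8 kN.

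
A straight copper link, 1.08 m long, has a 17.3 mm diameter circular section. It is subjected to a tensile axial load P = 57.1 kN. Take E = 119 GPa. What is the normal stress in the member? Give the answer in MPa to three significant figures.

243 MPa

A = 235.1 mm².
σ = N/A = 57100/235.1 = 242.9 MPa.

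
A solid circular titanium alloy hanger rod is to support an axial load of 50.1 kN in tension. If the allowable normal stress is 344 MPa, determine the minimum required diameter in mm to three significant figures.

13.6 mm

Required area A ≥ P/σ_allow = 50100/344 = 145.6 mm².
For a solid circular section, d ≥ √(4A/π) = 13.62 mm.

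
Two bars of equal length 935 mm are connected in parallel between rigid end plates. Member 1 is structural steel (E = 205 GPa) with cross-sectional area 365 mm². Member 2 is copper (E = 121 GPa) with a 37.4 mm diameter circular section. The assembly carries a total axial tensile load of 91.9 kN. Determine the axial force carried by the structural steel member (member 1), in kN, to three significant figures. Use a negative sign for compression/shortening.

A_2 = 1099 mm².
Equal strain + equilibrium ⇒ each member carries load in proportion to AE: A₁E₁ = 74820000 N, A₂E₂ = 132900000 N, ΣAE = 207800000 N.
F₁ = P·A₁E₁/ΣAE = 91900·74820000/207800000 = 33100 N.

33.1 kN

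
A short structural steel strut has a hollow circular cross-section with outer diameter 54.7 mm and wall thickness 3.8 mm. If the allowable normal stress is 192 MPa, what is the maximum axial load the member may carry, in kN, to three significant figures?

A = 607.6 mm².
P_max = σ_allow · A = 192 · 607.6 = 116700 N = 116.7 kN.

117 kN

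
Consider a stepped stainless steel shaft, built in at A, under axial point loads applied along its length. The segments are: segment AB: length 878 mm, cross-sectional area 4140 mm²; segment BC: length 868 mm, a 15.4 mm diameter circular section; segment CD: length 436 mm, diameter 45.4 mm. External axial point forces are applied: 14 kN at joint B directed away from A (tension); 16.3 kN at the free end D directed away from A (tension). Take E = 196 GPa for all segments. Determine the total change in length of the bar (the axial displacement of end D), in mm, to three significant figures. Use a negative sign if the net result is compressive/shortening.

Internal axial forces (sectioning from the free end, tension +): N_CD = 16.3 kN, N_BC = 16.3 kN, N_AB = 30.3 kN.
A_BC = 186.3 mm².
A_CD = 1619 mm².
δ_AB = 30300·878/(4140·196000) = 0.03279 mm
δ_BC = 16300·868/(186.3·196000) = 0.3875 mm
δ_CD = 16300·436/(1619·196000) = 0.0224 mm
δ = Σδ_i = 0.4427 mm.

0.443 mm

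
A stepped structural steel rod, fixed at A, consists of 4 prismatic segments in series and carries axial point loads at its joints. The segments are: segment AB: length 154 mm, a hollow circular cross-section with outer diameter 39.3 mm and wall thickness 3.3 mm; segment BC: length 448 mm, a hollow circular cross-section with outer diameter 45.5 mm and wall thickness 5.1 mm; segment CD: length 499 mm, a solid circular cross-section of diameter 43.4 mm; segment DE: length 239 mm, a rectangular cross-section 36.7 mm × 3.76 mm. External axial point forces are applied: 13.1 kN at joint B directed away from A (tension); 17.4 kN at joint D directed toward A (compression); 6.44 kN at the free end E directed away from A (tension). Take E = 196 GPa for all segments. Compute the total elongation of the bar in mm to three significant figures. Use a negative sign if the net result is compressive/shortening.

0.00385 mm

Internal axial forces (sectioning from the free end, tension +): N_DE = 6.44 kN, N_CD = -10.96 kN, N_BC = -10.96 kN, N_AB = 2.14 kN.
A_AB = 373.2 mm².
A_BC = 647.3 mm².
A_CD = 1479 mm².
A_DE = 138 mm².
δ_AB = 2140·154/(373.2·196000) = 0.004505 mm
δ_BC = -10960·448/(647.3·196000) = -0.0387 mm
δ_CD = -10960·499/(1479·196000) = -0.01886 mm
δ_DE = 6440·239/(138·196000) = 0.05691 mm
δ = Σδ_i = 0.00385 mm.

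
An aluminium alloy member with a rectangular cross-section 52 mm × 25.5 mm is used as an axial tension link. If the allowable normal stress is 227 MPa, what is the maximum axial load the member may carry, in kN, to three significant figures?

301 kN

A = 1326 mm².
P_max = σ_allow · A = 227 · 1326 = 301000 N = 301 kN.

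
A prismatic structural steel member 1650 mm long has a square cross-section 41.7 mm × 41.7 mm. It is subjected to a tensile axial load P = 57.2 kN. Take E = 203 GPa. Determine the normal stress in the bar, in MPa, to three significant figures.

A = 1739 mm².
σ = N/A = 57200/1739 = 32.89 MPa.

32.9 MPa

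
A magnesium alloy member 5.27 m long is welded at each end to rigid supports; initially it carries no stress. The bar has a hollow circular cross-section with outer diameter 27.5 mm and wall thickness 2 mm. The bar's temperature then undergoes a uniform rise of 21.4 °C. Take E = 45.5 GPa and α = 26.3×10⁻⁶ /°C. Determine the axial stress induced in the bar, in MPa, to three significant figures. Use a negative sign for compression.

-25.6 MPa

Free thermal expansion αLΔT = 26.3e-6 · 5270 · 21.4 = 2.966 mm.
The walls impose strain ε = −(2.966)/5270 = -5.6282e-04; σ = Eε = 45500 · -5.6282e-04 = -25.61 MPa.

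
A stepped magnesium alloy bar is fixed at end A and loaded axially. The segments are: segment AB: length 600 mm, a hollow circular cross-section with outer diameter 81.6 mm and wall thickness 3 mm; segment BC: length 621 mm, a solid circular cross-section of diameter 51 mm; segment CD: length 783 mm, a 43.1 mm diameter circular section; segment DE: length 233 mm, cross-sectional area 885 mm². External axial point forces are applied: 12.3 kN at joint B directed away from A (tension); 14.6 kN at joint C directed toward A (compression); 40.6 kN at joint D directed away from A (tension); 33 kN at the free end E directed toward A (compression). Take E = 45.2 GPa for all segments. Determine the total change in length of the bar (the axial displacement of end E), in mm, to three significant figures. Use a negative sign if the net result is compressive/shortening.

-0.0541 mm

Internal axial forces (sectioning from the free end, tension +): N_DE = -33 kN, N_CD = 7.6 kN, N_BC = -7 kN, N_AB = 5.3 kN.
A_AB = 740.8 mm².
A_BC = 2043 mm².
A_CD = 1459 mm².
δ_AB = 5300·600/(740.8·45200) = 0.09497 mm
δ_BC = -7000·621/(2043·45200) = -0.04708 mm
δ_CD = 7600·783/(1459·45200) = 0.09024 mm
δ_DE = -33000·233/(885·45200) = -0.1922 mm
δ = Σδ_i = -0.05408 mm.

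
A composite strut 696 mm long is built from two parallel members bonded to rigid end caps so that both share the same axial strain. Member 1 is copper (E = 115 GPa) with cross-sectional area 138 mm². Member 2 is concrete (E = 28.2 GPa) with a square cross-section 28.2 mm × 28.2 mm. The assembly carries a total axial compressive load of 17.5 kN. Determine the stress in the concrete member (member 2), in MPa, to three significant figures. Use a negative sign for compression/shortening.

-12.9 MPa

A_2 = 795.2 mm².
Equal strain + equilibrium ⇒ each member carries load in proportion to AE: A₁E₁ = 15870000 N, A₂E₂ = 22430000 N, ΣAE = 38300000 N.
σ₂ = P·E₂/ΣAE = -17500·28200/38300000 = -12.89 MPa.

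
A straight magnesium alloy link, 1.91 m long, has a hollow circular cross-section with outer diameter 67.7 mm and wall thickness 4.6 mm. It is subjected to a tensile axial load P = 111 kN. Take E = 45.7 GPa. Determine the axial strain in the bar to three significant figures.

0.00266

A = 911.9 mm².
σ = N/A = 121.7 MPa; ε = σ/E = 121.7/45700 = 2.664e-03.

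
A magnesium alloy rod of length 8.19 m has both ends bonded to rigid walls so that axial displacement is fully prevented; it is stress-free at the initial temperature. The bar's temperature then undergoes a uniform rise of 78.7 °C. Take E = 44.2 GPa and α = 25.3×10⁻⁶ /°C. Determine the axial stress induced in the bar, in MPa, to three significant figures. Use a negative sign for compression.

Free thermal expansion αLΔT = 25.3e-6 · 8190 · 78.7 = 16.31 mm.
The walls impose strain ε = −(16.31)/8190 = -1.9911e-03; σ = Eε = 44200 · -1.9911e-03 = -88.01 MPa.

-88.0 MPa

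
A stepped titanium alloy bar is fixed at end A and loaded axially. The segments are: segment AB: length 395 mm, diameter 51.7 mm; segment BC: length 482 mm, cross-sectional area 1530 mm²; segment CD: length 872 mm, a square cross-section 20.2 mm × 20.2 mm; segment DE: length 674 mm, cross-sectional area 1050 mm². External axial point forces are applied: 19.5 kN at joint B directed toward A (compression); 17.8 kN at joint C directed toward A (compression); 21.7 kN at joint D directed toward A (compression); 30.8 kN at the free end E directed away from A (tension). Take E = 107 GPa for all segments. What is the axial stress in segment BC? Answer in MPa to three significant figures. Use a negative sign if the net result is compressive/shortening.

Internal axial forces (sectioning from the free end, tension +): N_DE = 30.8 kN, N_CD = 9.1 kN, N_BC = -8.7 kN, N_AB = -28.2 kN.
σ_BC = N_BC/A_BC = -8700/1530 = -5.686 MPa.

-5.69 MPa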